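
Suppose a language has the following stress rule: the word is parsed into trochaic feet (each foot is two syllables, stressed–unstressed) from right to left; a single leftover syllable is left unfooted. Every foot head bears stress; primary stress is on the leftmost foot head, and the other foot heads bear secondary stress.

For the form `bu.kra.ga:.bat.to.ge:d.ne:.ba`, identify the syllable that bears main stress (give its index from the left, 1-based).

Parse right to left into trochaic (ˈσσ) feet: (ˈbu.kra) (ˈga:.bat) (ˈto.ge:d) (ˈne:.ba).
Foot heads (stressed positions): 1, 3, 5, 7.
End Rule Leftmost: primary stress on the leftmost head = syllable 1.
Primary stress: syllable 1 → ˈbu.kra.ga:.bat.to.ge:d.ne:.ba.

1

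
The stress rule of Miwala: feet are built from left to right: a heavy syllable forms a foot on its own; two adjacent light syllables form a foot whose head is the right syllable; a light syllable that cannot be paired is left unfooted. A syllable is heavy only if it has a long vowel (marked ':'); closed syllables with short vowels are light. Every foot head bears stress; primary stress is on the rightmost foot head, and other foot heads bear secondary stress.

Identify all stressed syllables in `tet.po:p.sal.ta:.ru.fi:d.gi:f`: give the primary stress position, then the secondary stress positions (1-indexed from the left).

primary 7, secondary 2, 4, 6

Weights: 1 tet L, 2 po:p H, 3 sal L, 4 ta: H, 5 ru L, 6 fi:d H, 7 gi:f H.
Parse left to right (heavy = foot alone; LL = one foot; stranded L unfooted): tet (ˈpo:p) sal (ˈta:) ru (ˈfi:d) (ˈgi:f).
Foot heads: 2, 4, 6, 7.
Primary stress on the rightmost head = syllable 7.
Secondary stress on 2, 4, 6: tet.ˌpo:p.sal.ˌta:.ru.ˌfi:d.ˈgi:f.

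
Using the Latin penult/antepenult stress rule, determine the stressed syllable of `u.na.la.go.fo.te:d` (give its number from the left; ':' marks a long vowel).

4

Classical Latin: stress the penult if heavy (long vowel or closed), else the antepenult.
Weights: 4 go L, 5 fo L, 6 te:d H.
The penult (syllable 5, fo) is light, so stress falls on the antepenult (syllable 4, go).
Stress on syllable 4: u.na.la.ˈgo.fo.te:d.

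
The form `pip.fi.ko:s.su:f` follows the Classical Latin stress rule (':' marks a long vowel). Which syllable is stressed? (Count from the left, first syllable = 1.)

Classical Latin: stress the penult if heavy (long vowel or closed), else the antepenult.
Weights: 2 fi L, 3 ko:s H, 4 su:f H.
The penult (syllable 3, ko:s) is heavy, so it takes stress.
Stress on syllable 3: pip.fi.ˈko:s.su:f.

3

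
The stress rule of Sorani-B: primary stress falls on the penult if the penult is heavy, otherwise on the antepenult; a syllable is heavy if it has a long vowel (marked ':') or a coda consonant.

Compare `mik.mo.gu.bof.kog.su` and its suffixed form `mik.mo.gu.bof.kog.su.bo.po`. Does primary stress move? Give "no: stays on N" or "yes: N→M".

Base `mik.mo.gu.bof.kog.su` (6 syllables):
  Weights: 4 bof H, 5 kog H, 6 su L.
  The penult (syllable 5, kog) is heavy, so it takes stress.
  → primary stress on syllable 5.
Suffixed `mik.mo.gu.bof.kog.su.bo.po` (8 syllables):
  Weights: 6 su L, 7 bo L, 8 po L.
  The penult (syllable 7, bo) is light, so stress falls on the antepenult (syllable 6, su).
  → primary stress on syllable 6.

yes: 5→6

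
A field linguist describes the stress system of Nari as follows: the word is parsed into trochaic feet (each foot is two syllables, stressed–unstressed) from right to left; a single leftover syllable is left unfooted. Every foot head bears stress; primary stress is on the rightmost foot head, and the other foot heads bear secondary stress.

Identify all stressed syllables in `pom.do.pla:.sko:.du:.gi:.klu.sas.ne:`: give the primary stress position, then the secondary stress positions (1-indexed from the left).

primary 8, secondary 2, 4, 6

Parse right to left into trochaic (ˈσσ) feet: pom (ˈdo.pla:) (ˈsko:.du:) (ˈgi:.klu) (ˈsas.ne:). Syllable 1 is left unfooted.
Foot heads (stressed positions): 2, 4, 6, 8.
End Rule Rightmost: primary stress on the rightmost head = syllable 8.
Secondary stress on 2, 4, 6: pom.ˌdo.pla:.ˌsko:.du:.ˌgi:.klu.ˈsas.ne:.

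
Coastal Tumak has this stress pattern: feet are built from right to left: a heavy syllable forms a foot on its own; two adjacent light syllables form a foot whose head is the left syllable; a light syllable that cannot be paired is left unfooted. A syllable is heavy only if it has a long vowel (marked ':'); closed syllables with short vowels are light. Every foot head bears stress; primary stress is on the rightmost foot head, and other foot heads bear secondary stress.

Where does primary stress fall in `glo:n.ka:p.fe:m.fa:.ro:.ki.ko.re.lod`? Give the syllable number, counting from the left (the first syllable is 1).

8

Weights: 1 glo:n H, 2 ka:p H, 3 fe:m H, 4 fa: H, 5 ro: H, 6 ki L, 7 ko L, 8 re L, 9 lod L.
Parse right to left (heavy = foot alone; LL = one foot; stranded L unfooted): (ˈglo:n) (ˈka:p) (ˈfe:m) (ˈfa:) (ˈro:) (ˈki.ko) (ˈre.lod).
Foot heads: 1, 2, 3, 4, 5, 6, 8.
Primary stress on the rightmost head = syllable 8.
Primary stress: syllable 8 → glo:n.ka:p.fe:m.fa:.ro:.ki.ko.ˈre.lod.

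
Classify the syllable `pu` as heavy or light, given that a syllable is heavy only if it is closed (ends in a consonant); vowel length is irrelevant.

`pu`: short vowel, open (no coda). Open (no coda) → light.

light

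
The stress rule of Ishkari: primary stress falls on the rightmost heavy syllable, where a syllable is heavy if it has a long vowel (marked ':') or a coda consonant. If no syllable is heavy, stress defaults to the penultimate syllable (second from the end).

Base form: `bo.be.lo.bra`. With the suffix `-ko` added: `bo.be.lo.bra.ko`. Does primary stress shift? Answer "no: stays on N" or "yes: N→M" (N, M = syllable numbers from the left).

yes: 3→4

Base `bo.be.lo.bra` (4 syllables):
  Weights: 1 bo L, 2 be L, 3 lo L, 4 bra L.
  No heavy syllable in the domain; default to the penultimate syllable (second from the end) = syllable 3.
  → primary stress on syllable 3.
Suffixed `bo.be.lo.bra.ko` (5 syllables):
  Weights: 1 bo L, 2 be L, 3 lo L, 4 bra L, 5 ko L.
  No heavy syllable in the domain; default to the penultimate syllable (second from the end) = syllable 4.
  → primary stress on syllable 4.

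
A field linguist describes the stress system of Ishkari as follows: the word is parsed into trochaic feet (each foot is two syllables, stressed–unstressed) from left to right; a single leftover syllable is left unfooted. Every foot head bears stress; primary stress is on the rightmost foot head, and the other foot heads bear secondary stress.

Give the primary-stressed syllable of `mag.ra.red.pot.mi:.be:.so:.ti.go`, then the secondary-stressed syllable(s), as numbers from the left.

Parse left to right into trochaic (ˈσσ) feet: (ˈmag.ra) (ˈred.pot) (ˈmi:.be:) (ˈso:.ti) go. Syllable 9 is left unfooted.
Foot heads (stressed positions): 1, 3, 5, 7.
End Rule Rightmost: primary stress on the rightmost head = syllable 7.
Secondary stress on 1, 3, 5: ˌmag.ra.ˌred.pot.ˌmi:.be:.ˈso:.ti.go.

primary 7, secondary 1, 3, 5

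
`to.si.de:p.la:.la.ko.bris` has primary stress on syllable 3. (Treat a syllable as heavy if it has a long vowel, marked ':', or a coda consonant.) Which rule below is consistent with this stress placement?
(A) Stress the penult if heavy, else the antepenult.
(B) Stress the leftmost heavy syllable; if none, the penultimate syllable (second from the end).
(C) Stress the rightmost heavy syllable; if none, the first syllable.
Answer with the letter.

Rule A → syllable 5 (observed: 3).
Rule B → syllable 3 ✓.
Rule C → syllable 7 (observed: 3).

B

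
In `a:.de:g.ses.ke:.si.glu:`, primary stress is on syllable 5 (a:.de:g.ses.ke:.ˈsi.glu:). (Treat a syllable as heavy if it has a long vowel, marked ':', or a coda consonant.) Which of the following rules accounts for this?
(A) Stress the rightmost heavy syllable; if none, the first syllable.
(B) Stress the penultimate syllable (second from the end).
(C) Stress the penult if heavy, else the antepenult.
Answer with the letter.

Rule A → syllable 6 (observed: 5).
Rule B → syllable 5 ✓.
Rule C → syllable 4 (observed: 5).

B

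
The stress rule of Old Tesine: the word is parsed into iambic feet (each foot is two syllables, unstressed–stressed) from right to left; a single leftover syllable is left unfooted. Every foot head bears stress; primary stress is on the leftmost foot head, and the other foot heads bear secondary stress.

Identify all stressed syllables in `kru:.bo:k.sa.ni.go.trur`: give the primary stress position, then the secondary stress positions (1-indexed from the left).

primary 2, secondary 4, 6

Parse right to left into iambic (σˈσ) feet: (kru:.ˈbo:k) (sa.ˈni) (go.ˈtrur).
Foot heads (stressed positions): 2, 4, 6.
End Rule Leftmost: primary stress on the leftmost head = syllable 2.
Secondary stress on 4, 6: kru:.ˈbo:k.sa.ˌni.go.ˌtrur.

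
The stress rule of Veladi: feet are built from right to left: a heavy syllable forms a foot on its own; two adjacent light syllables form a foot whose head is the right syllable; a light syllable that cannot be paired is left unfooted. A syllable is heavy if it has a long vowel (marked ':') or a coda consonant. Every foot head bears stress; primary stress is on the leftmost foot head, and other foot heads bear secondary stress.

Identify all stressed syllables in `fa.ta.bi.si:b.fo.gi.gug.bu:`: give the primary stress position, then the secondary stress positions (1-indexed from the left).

primary 3, secondary 4, 6, 7, 8

Weights: 1 fa L, 2 ta L, 3 bi L, 4 si:b H, 5 fo L, 6 gi L, 7 gug H, 8 bu: H.
Parse right to left (heavy = foot alone; LL = one foot; stranded L unfooted): fa (ta.ˈbi) (ˈsi:b) (fo.ˈgi) (ˈgug) (ˈbu:).
Foot heads: 3, 4, 6, 7, 8.
Primary stress on the leftmost head = syllable 3.
Secondary stress on 4, 6, 7, 8: fa.ta.ˈbi.ˌsi:b.fo.ˌgi.ˌgug.ˌbu:.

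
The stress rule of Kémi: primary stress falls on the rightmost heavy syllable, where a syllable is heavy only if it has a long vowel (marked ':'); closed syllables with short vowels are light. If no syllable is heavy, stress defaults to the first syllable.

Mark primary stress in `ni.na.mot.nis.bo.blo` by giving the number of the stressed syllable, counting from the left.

Weights: 1 ni L, 2 na L, 3 mot L, 4 nis L, 5 bo L, 6 blo L.
No heavy syllable in the domain; default to the first syllable = syllable 1.
Primary stress: syllable 1 → ˈni.na.mot.nis.bo.blo.

1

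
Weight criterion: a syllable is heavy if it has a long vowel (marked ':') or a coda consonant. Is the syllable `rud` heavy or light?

heavy

`rud`: short vowel, closed (coda /d/). Closed → heavy.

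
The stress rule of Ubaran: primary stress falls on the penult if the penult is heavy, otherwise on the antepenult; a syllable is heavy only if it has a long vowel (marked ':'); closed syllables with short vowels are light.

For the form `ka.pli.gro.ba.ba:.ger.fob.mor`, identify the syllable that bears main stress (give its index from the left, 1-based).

6

Weights: 6 ger L, 7 fob L, 8 mor L.
The penult (syllable 7, fob) is light, so stress falls on the antepenult (syllable 6, ger).
Primary stress: syllable 6 → ka.pli.gro.ba.ba:.ˈger.fob.mor.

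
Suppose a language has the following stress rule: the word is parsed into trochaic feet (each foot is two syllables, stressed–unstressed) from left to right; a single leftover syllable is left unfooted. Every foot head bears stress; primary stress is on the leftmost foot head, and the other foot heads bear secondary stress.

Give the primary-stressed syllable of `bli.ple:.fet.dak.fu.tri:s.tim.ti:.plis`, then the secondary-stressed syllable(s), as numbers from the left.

primary 1, secondary 3, 5, 7

Parse left to right into trochaic (ˈσσ) feet: (ˈbli.ple:) (ˈfet.dak) (ˈfu.tri:s) (ˈtim.ti:) plis. Syllable 9 is left unfooted.
Foot heads (stressed positions): 1, 3, 5, 7.
End Rule Leftmost: primary stress on the leftmost head = syllable 1.
Secondary stress on 3, 5, 7: ˈbli.ple:.ˌfet.dak.ˌfu.tri:s.ˌtim.ti:.plis.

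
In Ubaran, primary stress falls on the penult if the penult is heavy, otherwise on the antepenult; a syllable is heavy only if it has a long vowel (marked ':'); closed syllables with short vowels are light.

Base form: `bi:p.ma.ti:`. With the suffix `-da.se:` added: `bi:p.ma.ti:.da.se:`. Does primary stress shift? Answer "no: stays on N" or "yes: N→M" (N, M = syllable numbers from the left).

Base `bi:p.ma.ti:` (3 syllables):
  Weights: 1 bi:p H, 2 ma L, 3 ti: H.
  The penult (syllable 2, ma) is light, so stress falls on the antepenult (syllable 1, bi:p).
  → primary stress on syllable 1.
Suffixed `bi:p.ma.ti:.da.se:` (5 syllables):
  Weights: 3 ti: H, 4 da L, 5 se: H.
  The penult (syllable 4, da) is light, so stress falls on the antepenult (syllable 3, ti:).
  → primary stress on syllable 3.

yes: 1→3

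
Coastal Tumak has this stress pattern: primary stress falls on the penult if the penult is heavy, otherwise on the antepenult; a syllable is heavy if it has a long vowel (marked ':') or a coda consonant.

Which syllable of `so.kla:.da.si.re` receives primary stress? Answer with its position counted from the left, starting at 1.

Weights: 3 da L, 4 si L, 5 re L.
The penult (syllable 4, si) is light, so stress falls on the antepenult (syllable 3, da).
Primary stress: syllable 3 → so.kla:.ˈda.si.re.

3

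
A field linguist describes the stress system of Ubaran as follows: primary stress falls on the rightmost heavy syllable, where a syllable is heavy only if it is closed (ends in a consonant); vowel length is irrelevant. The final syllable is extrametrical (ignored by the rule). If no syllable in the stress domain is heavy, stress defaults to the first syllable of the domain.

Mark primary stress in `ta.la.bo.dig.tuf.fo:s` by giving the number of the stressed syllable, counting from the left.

5

The final syllable (6, fo:s) is extrametrical; the stress domain is syllables 1–5.
Weights: 1 ta L, 2 la L, 3 bo L, 4 dig H, 5 tuf H.
Heavy syllables in the domain: 4, 5. The rightmost is syllable 5 (tuf).
Primary stress: syllable 5 → ta.la.bo.dig.ˈtuf.fo:s.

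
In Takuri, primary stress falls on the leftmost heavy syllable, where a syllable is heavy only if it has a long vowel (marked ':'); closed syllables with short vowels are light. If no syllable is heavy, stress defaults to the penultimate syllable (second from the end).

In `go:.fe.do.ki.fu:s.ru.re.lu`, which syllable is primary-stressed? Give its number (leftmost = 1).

Weights: 1 go: H, 2 fe L, 3 do L, 4 ki L, 5 fu:s H, 6 ru L, 7 re L, 8 lu L.
Heavy syllables in the domain: 1, 5. The leftmost is syllable 1 (go:).
Primary stress: syllable 1 → ˈgo:.fe.do.ki.fu:s.ru.re.lu.

1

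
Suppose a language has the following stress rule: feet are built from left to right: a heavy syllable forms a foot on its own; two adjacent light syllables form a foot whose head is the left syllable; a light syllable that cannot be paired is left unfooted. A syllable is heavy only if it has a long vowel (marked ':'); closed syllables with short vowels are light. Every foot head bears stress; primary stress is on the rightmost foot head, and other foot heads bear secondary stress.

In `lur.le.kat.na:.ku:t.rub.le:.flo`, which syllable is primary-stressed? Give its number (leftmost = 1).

7

Weights: 1 lur L, 2 le L, 3 kat L, 4 na: H, 5 ku:t H, 6 rub L, 7 le: H, 8 flo L.
Parse left to right (heavy = foot alone; LL = one foot; stranded L unfooted): (ˈlur.le) kat (ˈna:) (ˈku:t) rub (ˈle:) flo.
Foot heads: 1, 4, 5, 7.
Primary stress on the rightmost head = syllable 7.
Primary stress: syllable 7 → lur.le.kat.na:.ku:t.rub.ˈle:.flo.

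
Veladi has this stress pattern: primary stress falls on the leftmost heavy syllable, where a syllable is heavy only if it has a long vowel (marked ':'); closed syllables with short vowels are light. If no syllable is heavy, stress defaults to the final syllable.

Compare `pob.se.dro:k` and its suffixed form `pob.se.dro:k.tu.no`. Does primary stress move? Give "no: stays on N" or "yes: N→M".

no: stays on 3

Base `pob.se.dro:k` (3 syllables):
  Weights: 1 pob L, 2 se L, 3 dro:k H.
  Heavy syllables in the domain: 3. The leftmost is syllable 3 (dro:k).
  → primary stress on syllable 3.
Suffixed `pob.se.dro:k.tu.no` (5 syllables):
  Weights: 1 pob L, 2 se L, 3 dro:k H, 4 tu L, 5 no L.
  Heavy syllables in the domain: 3. The leftmost is syllable 3 (dro:k).
  → primary stress on syllable 3.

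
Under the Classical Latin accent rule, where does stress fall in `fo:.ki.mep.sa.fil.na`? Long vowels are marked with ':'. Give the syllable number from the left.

5

Classical Latin: stress the penult if heavy (long vowel or closed), else the antepenult.
Weights: 4 sa L, 5 fil H, 6 na L.
The penult (syllable 5, fil) is heavy, so it takes stress.
Stress on syllable 5: fo:.ki.mep.sa.ˈfil.na.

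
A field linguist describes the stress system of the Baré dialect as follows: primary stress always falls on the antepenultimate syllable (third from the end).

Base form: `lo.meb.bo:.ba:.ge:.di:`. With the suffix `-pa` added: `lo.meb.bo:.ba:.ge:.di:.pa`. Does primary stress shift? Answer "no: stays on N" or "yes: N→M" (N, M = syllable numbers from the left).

Base `lo.meb.bo:.ba:.ge:.di:` (6 syllables):
  The word has 6 syllables; the antepenultimate syllable (third from the end) is syllable 4 (ba:).
  → primary stress on syllable 4.
Suffixed `lo.meb.bo:.ba:.ge:.di:.pa` (7 syllables):
  The word has 7 syllables; the antepenultimate syllable (third from the end) is syllable 5 (ge:).
  → primary stress on syllable 5.

yes: 4→5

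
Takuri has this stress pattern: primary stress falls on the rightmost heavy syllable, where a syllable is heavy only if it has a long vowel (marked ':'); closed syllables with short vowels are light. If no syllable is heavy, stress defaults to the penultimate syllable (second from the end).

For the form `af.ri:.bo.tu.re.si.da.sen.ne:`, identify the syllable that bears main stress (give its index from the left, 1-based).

Weights: 1 af L, 2 ri: H, 3 bo L, 4 tu L, 5 re L, 6 si L, 7 da L, 8 sen L, 9 ne: H.
Heavy syllables in the domain: 2, 9. The rightmost is syllable 9 (ne:).
Primary stress: syllable 9 → af.ri:.bo.tu.re.si.da.sen.ˈne:.

9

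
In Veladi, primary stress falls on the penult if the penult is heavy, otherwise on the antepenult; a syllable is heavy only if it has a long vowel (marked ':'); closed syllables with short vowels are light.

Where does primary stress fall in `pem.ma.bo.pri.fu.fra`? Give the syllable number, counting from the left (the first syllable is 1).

4

Weights: 4 pri L, 5 fu L, 6 fra L.
The penult (syllable 5, fu) is light, so stress falls on the antepenult (syllable 4, pri).
Primary stress: syllable 4 → pem.ma.bo.ˈpri.fu.fra.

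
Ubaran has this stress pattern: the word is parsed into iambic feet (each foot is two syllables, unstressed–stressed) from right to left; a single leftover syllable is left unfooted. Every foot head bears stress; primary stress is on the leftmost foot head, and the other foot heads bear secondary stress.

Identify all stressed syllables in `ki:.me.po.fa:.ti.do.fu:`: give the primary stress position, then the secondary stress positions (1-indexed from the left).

primary 3, secondary 5, 7

Parse right to left into iambic (σˈσ) feet: ki: (me.ˈpo) (fa:.ˈti) (do.ˈfu:). Syllable 1 is left unfooted.
Foot heads (stressed positions): 3, 5, 7.
End Rule Leftmost: primary stress on the leftmost head = syllable 3.
Secondary stress on 5, 7: ki:.me.ˈpo.fa:.ˌti.do.ˌfu:.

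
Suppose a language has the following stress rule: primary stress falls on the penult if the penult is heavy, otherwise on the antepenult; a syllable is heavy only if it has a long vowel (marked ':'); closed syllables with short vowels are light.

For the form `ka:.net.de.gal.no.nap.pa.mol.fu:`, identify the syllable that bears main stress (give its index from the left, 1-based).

7

Weights: 7 pa L, 8 mol L, 9 fu: H.
The penult (syllable 8, mol) is light, so stress falls on the antepenult (syllable 7, pa).
Primary stress: syllable 7 → ka:.net.de.gal.no.nap.ˈpa.mol.fu:.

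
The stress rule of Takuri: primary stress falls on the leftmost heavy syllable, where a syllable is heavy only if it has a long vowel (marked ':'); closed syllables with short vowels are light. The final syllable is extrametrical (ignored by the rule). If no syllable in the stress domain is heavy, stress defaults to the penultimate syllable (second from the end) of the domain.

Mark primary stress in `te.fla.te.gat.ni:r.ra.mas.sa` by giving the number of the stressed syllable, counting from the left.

5

The final syllable (8, sa) is extrametrical; the stress domain is syllables 1–7.
Weights: 1 te L, 2 fla L, 3 te L, 4 gat L, 5 ni:r H, 6 ra L, 7 mas L.
Heavy syllables in the domain: 5. The leftmost is syllable 5 (ni:r).
Primary stress: syllable 5 → te.fla.te.gat.ˈni:r.ra.mas.sa.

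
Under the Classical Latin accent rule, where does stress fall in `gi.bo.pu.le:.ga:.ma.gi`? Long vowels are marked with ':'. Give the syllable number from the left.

Classical Latin: stress the penult if heavy (long vowel or closed), else the antepenult.
Weights: 5 ga: H, 6 ma L, 7 gi L.
The penult (syllable 6, ma) is light, so stress falls on the antepenult (syllable 5, ga:).
Stress on syllable 5: gi.bo.pu.le:.ˈga:.ma.gi.

5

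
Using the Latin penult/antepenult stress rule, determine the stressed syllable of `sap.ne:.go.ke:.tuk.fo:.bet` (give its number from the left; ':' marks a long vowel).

Classical Latin: stress the penult if heavy (long vowel or closed), else the antepenult.
Weights: 5 tuk H, 6 fo: H, 7 bet H.
The penult (syllable 6, fo:) is heavy, so it takes stress.
Stress on syllable 6: sap.ne:.go.ke:.tuk.ˈfo:.bet.

6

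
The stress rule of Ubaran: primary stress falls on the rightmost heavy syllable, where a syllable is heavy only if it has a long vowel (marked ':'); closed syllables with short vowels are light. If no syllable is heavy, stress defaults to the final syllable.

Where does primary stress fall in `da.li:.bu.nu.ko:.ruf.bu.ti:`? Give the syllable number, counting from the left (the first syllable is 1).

8

Weights: 1 da L, 2 li: H, 3 bu L, 4 nu L, 5 ko: H, 6 ruf L, 7 bu L, 8 ti: H.
Heavy syllables in the domain: 2, 5, 8. The rightmost is syllable 8 (ti:).
Primary stress: syllable 8 → da.li:.bu.nu.ko:.ruf.bu.ˈti:.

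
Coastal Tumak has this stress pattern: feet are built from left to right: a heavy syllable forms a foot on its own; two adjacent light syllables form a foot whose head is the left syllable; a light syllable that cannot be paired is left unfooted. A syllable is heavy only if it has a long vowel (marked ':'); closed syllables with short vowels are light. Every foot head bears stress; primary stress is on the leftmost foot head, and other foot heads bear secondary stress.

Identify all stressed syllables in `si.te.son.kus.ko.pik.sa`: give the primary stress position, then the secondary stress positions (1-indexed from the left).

primary 1, secondary 3, 5

Weights: 1 si L, 2 te L, 3 son L, 4 kus L, 5 ko L, 6 pik L, 7 sa L.
Parse left to right (heavy = foot alone; LL = one foot; stranded L unfooted): (ˈsi.te) (ˈson.kus) (ˈko.pik) sa.
Foot heads: 1, 3, 5.
Primary stress on the leftmost head = syllable 1.
Secondary stress on 3, 5: ˈsi.te.ˌson.kus.ˌko.pik.sa.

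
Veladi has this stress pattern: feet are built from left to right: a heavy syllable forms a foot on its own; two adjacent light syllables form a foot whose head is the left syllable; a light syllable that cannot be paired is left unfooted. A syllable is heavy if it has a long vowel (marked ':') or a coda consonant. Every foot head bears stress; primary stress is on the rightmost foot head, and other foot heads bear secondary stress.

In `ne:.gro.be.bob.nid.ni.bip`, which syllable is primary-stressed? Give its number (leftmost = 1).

7

Weights: 1 ne: H, 2 gro L, 3 be L, 4 bob H, 5 nid H, 6 ni L, 7 bip H.
Parse left to right (heavy = foot alone; LL = one foot; stranded L unfooted): (ˈne:) (ˈgro.be) (ˈbob) (ˈnid) ni (ˈbip).
Foot heads: 1, 2, 4, 5, 7.
Primary stress on the rightmost head = syllable 7.
Primary stress: syllable 7 → ne:.gro.be.bob.nid.ni.ˈbip.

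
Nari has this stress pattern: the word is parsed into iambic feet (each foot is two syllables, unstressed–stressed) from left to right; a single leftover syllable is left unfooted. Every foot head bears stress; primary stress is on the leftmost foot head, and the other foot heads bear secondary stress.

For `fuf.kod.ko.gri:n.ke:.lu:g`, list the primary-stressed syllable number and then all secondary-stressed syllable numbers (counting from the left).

primary 2, secondary 4, 6

Parse left to right into iambic (σˈσ) feet: (fuf.ˈkod) (ko.ˈgri:n) (ke:.ˈlu:g).
Foot heads (stressed positions): 2, 4, 6.
End Rule Leftmost: primary stress on the leftmost head = syllable 2.
Secondary stress on 4, 6: fuf.ˈkod.ko.ˌgri:n.ke:.ˌlu:g.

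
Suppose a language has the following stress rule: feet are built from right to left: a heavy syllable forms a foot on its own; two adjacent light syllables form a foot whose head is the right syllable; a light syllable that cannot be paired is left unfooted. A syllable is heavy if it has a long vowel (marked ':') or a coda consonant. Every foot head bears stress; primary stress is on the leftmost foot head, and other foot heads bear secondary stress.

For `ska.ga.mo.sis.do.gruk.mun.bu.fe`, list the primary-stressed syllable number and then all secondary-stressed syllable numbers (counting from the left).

primary 3, secondary 4, 6, 7, 9

Weights: 1 ska L, 2 ga L, 3 mo L, 4 sis H, 5 do L, 6 gruk H, 7 mun H, 8 bu L, 9 fe L.
Parse right to left (heavy = foot alone; LL = one foot; stranded L unfooted): ska (ga.ˈmo) (ˈsis) do (ˈgruk) (ˈmun) (bu.ˈfe).
Foot heads: 3, 4, 6, 7, 9.
Primary stress on the leftmost head = syllable 3.
Secondary stress on 4, 6, 7, 9: ska.ga.ˈmo.ˌsis.do.ˌgruk.ˌmun.bu.ˌfe.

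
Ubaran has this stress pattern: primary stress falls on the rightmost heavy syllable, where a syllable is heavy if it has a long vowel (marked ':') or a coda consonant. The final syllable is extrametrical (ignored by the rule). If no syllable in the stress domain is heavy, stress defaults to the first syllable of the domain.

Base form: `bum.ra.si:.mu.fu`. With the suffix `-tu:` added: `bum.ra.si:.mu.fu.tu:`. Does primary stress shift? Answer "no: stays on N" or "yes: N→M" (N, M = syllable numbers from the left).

Base `bum.ra.si:.mu.fu` (5 syllables):
  The final syllable (5, fu) is extrametrical; the stress domain is syllables 1–4.
  Weights: 1 bum H, 2 ra L, 3 si: H, 4 mu L.
  Heavy syllables in the domain: 1, 3. The rightmost is syllable 3 (si:).
  → primary stress on syllable 3.
Suffixed `bum.ra.si:.mu.fu.tu:` (6 syllables):
  The final syllable (6, tu:) is extrametrical; the stress domain is syllables 1–5.
  Weights: 1 bum H, 2 ra L, 3 si: H, 4 mu L, 5 fu L.
  Heavy syllables in the domain: 1, 3. The rightmost is syllable 3 (si:).
  → primary stress on syllable 3.

no: stays on 3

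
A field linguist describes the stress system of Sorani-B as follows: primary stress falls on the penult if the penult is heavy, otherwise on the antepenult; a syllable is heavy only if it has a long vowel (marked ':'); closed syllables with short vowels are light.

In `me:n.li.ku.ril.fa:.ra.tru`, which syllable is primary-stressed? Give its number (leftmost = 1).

5

Weights: 5 fa: H, 6 ra L, 7 tru L.
The penult (syllable 6, ra) is light, so stress falls on the antepenult (syllable 5, fa:).
Primary stress: syllable 5 → me:n.li.ku.ril.ˈfa:.ra.tru.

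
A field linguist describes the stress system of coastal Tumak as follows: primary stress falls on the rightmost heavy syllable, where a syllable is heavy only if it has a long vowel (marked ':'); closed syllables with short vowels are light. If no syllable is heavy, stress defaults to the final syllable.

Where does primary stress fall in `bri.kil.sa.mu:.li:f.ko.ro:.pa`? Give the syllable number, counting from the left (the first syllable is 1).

7

Weights: 1 bri L, 2 kil L, 3 sa L, 4 mu: H, 5 li:f H, 6 ko L, 7 ro: H, 8 pa L.
Heavy syllables in the domain: 4, 5, 7. The rightmost is syllable 7 (ro:).
Primary stress: syllable 7 → bri.kil.sa.mu:.li:f.ko.ˈro:.pa.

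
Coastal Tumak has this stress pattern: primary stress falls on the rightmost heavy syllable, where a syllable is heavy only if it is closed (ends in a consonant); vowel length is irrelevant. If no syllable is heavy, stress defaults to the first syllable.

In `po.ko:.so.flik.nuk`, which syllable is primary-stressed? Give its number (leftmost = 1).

Weights: 1 po L, 2 ko: L, 3 so L, 4 flik H, 5 nuk H.
Heavy syllables in the domain: 4, 5. The rightmost is syllable 5 (nuk).
Primary stress: syllable 5 → po.ko:.so.flik.ˈnuk.

5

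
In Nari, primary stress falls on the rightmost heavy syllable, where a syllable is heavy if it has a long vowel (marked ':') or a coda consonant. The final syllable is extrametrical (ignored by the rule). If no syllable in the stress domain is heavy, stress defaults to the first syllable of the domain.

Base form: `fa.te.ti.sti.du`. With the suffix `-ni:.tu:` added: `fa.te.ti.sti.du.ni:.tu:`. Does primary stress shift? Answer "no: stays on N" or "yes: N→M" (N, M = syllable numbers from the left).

Base `fa.te.ti.sti.du` (5 syllables):
  The final syllable (5, du) is extrametrical; the stress domain is syllables 1–4.
  Weights: 1 fa L, 2 te L, 3 ti L, 4 sti L.
  No heavy syllable in the domain; default to the first syllable of the domain = syllable 1.
  → primary stress on syllable 1.
Suffixed `fa.te.ti.sti.du.ni:.tu:` (7 syllables):
  The final syllable (7, tu:) is extrametrical; the stress domain is syllables 1–6.
  Weights: 1 fa L, 2 te L, 3 ti L, 4 sti L, 5 du L, 6 ni: H.
  Heavy syllables in the domain: 6. The rightmost is syllable 6 (ni:).
  → primary stress on syllable 6.

yes: 1→6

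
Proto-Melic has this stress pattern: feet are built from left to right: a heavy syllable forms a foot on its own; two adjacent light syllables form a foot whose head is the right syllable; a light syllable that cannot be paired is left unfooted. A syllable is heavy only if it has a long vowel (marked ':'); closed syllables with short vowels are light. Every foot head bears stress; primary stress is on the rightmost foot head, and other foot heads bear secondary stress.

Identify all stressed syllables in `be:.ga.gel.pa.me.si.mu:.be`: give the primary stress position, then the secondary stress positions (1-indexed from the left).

Weights: 1 be: H, 2 ga L, 3 gel L, 4 pa L, 5 me L, 6 si L, 7 mu: H, 8 be L.
Parse left to right (heavy = foot alone; LL = one foot; stranded L unfooted): (ˈbe:) (ga.ˈgel) (pa.ˈme) si (ˈmu:) be.
Foot heads: 1, 3, 5, 7.
Primary stress on the rightmost head = syllable 7.
Secondary stress on 1, 3, 5: ˌbe:.ga.ˌgel.pa.ˌme.si.ˈmu:.be.

primary 7, secondary 1, 3, 5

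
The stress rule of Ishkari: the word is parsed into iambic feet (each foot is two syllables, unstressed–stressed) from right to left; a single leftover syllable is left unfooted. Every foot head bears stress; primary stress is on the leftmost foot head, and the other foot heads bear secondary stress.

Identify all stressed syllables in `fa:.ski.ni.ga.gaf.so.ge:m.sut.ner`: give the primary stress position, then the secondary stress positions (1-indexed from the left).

Parse right to left into iambic (σˈσ) feet: fa: (ski.ˈni) (ga.ˈgaf) (so.ˈge:m) (sut.ˈner). Syllable 1 is left unfooted.
Foot heads (stressed positions): 3, 5, 7, 9.
End Rule Leftmost: primary stress on the leftmost head = syllable 3.
Secondary stress on 5, 7, 9: fa:.ski.ˈni.ga.ˌgaf.so.ˌge:m.sut.ˌner.

primary 3, secondary 5, 7, 9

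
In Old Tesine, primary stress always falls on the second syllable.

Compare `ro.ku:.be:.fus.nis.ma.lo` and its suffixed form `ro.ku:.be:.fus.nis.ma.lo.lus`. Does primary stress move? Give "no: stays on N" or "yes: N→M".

no: stays on 2

Base `ro.ku:.be:.fus.nis.ma.lo` (7 syllables):
  The word has 7 syllables; the second syllable is syllable 2 (ku:).
  → primary stress on syllable 2.
Suffixed `ro.ku:.be:.fus.nis.ma.lo.lus` (8 syllables):
  The word has 8 syllables; the second syllable is syllable 2 (ku:).
  → primary stress on syllable 2.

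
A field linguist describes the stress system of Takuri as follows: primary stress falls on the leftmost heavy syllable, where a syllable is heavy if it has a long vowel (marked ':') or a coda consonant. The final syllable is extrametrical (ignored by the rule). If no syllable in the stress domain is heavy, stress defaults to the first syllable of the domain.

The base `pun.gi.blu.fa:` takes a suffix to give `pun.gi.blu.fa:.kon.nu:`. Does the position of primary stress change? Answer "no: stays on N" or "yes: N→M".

Base `pun.gi.blu.fa:` (4 syllables):
  The final syllable (4, fa:) is extrametrical; the stress domain is syllables 1–3.
  Weights: 1 pun H, 2 gi L, 3 blu L.
  Heavy syllables in the domain: 1. The leftmost is syllable 1 (pun).
  → primary stress on syllable 1.
Suffixed `pun.gi.blu.fa:.kon.nu:` (6 syllables):
  The final syllable (6, nu:) is extrametrical; the stress domain is syllables 1–5.
  Weights: 1 pun H, 2 gi L, 3 blu L, 4 fa: H, 5 kon H.
  Heavy syllables in the domain: 1, 4, 5. The leftmost is syllable 1 (pun).
  → primary stress on syllable 1.

no: stays on 1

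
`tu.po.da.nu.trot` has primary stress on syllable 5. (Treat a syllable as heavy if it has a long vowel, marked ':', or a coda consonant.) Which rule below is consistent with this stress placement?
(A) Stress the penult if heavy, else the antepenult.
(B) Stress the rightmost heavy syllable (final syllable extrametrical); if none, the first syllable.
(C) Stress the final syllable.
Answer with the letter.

Rule A → syllable 3 (observed: 5).
Rule B → syllable 1 (observed: 5).
Rule C → syllable 5 ✓.

C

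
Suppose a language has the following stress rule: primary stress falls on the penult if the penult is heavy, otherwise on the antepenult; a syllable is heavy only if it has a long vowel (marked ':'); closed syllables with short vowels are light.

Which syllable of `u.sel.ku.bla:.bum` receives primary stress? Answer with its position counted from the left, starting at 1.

Weights: 3 ku L, 4 bla: H, 5 bum L.
The penult (syllable 4, bla:) is heavy, so it takes stress.
Primary stress: syllable 4 → u.sel.ku.ˈbla:.bum.

4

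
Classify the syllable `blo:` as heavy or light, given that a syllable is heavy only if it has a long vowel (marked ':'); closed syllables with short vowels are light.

`blo:`: long vowel, open (no coda). Long vowel → heavy.

heavy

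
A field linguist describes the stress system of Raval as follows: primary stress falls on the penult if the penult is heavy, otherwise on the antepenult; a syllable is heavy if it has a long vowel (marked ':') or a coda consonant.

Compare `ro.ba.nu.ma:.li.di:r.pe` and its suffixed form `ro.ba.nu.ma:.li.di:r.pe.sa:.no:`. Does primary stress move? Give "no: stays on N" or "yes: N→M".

yes: 6→8

Base `ro.ba.nu.ma:.li.di:r.pe` (7 syllables):
  Weights: 5 li L, 6 di:r H, 7 pe L.
  The penult (syllable 6, di:r) is heavy, so it takes stress.
  → primary stress on syllable 6.
Suffixed `ro.ba.nu.ma:.li.di:r.pe.sa:.no:` (9 syllables):
  Weights: 7 pe L, 8 sa: H, 9 no: H.
  The penult (syllable 8, sa:) is heavy, so it takes stress.
  → primary stress on syllable 8.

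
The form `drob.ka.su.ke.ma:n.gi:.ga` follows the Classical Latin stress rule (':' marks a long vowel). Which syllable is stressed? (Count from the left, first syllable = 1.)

6

Classical Latin: stress the penult if heavy (long vowel or closed), else the antepenult.
Weights: 5 ma:n H, 6 gi: H, 7 ga L.
The penult (syllable 6, gi:) is heavy, so it takes stress.
Stress on syllable 6: drob.ka.su.ke.ma:n.ˈgi:.ga.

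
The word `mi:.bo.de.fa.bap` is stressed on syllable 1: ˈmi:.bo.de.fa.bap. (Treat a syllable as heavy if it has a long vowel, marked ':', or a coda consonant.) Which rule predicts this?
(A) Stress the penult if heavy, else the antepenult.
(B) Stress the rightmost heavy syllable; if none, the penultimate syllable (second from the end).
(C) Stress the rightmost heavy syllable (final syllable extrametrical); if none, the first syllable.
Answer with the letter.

C

Rule A → syllable 3 (observed: 1).
Rule B → syllable 5 (observed: 1).
Rule C → syllable 1 ✓.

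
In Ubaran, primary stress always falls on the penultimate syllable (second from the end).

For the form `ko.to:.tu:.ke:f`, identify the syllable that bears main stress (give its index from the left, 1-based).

3

The word has 4 syllables; the penultimate syllable (second from the end) is syllable 3 (tu:).
Primary stress: syllable 3 → ko.to:.ˈtu:.ke:f.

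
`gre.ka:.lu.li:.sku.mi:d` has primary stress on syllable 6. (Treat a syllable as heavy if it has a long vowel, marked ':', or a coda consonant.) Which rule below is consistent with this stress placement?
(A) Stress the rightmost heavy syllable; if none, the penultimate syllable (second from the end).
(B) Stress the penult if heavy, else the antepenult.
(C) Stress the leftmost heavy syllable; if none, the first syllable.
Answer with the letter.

A

Rule A → syllable 6 ✓.
Rule B → syllable 4 (observed: 6).
Rule C → syllable 2 (observed: 6).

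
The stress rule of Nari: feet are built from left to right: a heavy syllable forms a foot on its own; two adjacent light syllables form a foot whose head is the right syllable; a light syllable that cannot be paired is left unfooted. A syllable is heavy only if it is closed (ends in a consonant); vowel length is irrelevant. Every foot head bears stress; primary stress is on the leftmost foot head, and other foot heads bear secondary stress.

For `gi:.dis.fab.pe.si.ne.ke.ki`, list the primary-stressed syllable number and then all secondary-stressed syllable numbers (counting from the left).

Weights: 1 gi: L, 2 dis H, 3 fab H, 4 pe L, 5 si L, 6 ne L, 7 ke L, 8 ki L.
Parse left to right (heavy = foot alone; LL = one foot; stranded L unfooted): gi: (ˈdis) (ˈfab) (pe.ˈsi) (ne.ˈke) ki.
Foot heads: 2, 3, 5, 7.
Primary stress on the leftmost head = syllable 2.
Secondary stress on 3, 5, 7: gi:.ˈdis.ˌfab.pe.ˌsi.ne.ˌke.ki.

primary 2, secondary 3, 5, 7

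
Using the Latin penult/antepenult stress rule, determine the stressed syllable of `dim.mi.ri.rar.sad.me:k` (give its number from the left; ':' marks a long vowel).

Classical Latin: stress the penult if heavy (long vowel or closed), else the antepenult.
Weights: 4 rar H, 5 sad H, 6 me:k H.
The penult (syllable 5, sad) is heavy, so it takes stress.
Stress on syllable 5: dim.mi.ri.rar.ˈsad.me:k.

5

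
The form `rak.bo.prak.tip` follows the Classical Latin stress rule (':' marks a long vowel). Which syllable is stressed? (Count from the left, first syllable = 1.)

Classical Latin: stress the penult if heavy (long vowel or closed), else the antepenult.
Weights: 2 bo L, 3 prak H, 4 tip H.
The penult (syllable 3, prak) is heavy, so it takes stress.
Stress on syllable 3: rak.bo.ˈprak.tip.

3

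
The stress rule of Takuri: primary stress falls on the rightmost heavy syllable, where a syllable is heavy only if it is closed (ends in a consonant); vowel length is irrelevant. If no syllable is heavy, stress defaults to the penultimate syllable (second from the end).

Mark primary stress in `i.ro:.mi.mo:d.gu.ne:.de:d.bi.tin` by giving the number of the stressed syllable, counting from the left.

9

Weights: 1 i L, 2 ro: L, 3 mi L, 4 mo:d H, 5 gu L, 6 ne: L, 7 de:d H, 8 bi L, 9 tin H.
Heavy syllables in the domain: 4, 7, 9. The rightmost is syllable 9 (tin).
Primary stress: syllable 9 → i.ro:.mi.mo:d.gu.ne:.de:d.bi.ˈtin.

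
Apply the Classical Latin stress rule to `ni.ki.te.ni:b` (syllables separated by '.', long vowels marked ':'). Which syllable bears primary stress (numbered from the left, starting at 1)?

2

Classical Latin: stress the penult if heavy (long vowel or closed), else the antepenult.
Weights: 2 ki L, 3 te L, 4 ni:b H.
The penult (syllable 3, te) is light, so stress falls on the antepenult (syllable 2, ki).
Stress on syllable 2: ni.ˈki.te.ni:b.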